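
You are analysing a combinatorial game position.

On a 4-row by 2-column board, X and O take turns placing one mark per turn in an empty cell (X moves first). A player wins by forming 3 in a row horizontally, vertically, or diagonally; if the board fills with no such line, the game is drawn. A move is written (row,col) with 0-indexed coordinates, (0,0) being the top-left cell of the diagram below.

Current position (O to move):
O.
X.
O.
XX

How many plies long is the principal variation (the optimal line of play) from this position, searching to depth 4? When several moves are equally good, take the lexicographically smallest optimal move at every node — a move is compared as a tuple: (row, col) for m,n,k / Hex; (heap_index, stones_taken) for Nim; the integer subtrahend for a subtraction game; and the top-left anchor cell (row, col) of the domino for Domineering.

PV length from [O./X./O./XX]: 3 plies

p1 O@[O./X./O./XX]: (0,1)[OO/X./O./XX]+0* (1,1)[O./XO/O./XX]+0 (2,1)[O./X./OO/XX]+0
p2 X@[OO/X./O./XX]: (1,1)[OO/XX/O./XX]+0* (2,1)[OO/X./OX/XX]+0
p3 O@[OO/XX/O./XX]: (2,1)[OO/XX/OO/XX]+0*
p4 X@[OO/XX/OO/XX] terminal +0; root [O./X./O./XX] d4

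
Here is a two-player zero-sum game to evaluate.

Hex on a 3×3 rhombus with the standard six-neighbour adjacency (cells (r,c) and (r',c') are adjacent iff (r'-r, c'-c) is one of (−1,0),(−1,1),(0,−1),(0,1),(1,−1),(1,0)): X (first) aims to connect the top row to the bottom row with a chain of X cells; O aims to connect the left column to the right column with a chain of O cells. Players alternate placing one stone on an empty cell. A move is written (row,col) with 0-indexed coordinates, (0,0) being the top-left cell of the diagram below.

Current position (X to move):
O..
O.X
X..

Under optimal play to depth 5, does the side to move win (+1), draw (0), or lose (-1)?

[O../O.X/X..] X move#1: (0,1):+1/OX./O.X/X..*, (0,2):+1/O.X/O.X/X.., (1,1):+1/O../OXX/X.., (2,1):-1/O../O.X/XX., (2,2):-1/O../O.X/X.X
[OX./O.X/X..] O move#2: (0,2):-1/OXO/O.X/X..*, (1,1):-1/OX./OOX/X.., (2,1):-1/OX./O.X/XO., (2,2):-1/OX./O.X/X.O
[OXO/O.X/X..] X move#3: (1,1):+1/OXO/OXX/X..*, (2,1):-1/OXO/O.X/XX., (2,2):-1/OXO/O.X/X.X
[OXO/OXX/X..] end (terminal -1, O#4); searched O../O.X/X.. to 5

value(O../O.X/X.., X) = +1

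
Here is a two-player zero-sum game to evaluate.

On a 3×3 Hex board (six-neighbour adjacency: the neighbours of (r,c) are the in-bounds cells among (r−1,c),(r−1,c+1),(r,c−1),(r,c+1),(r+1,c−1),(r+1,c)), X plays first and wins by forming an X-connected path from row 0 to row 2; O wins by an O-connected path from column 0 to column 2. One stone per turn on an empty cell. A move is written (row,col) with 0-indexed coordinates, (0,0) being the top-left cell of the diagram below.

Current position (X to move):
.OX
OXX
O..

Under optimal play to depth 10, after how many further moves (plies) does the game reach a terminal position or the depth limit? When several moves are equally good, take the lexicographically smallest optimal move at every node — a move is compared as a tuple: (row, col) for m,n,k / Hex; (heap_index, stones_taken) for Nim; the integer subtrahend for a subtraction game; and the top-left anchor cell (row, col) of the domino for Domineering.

PV length from [.OX/OXX/O..]: 3 plies

[.OX/OXX/O..] X move#1: (0,0):+1/XOX/OXX/O..*, (2,1):+1/.OX/OXX/OX., (2,2):+1/.OX/OXX/O.X
[XOX/OXX/O..] O move#2: (2,1):-1/XOX/OXX/OO.*, (2,2):-1/XOX/OXX/O.O
[XOX/OXX/OO.] X move#3: (2,2):+1/XOX/OXX/OOX*
[XOX/OXX/OOX] end (terminal -1, O#4); searched .OX/OXX/O.. to 10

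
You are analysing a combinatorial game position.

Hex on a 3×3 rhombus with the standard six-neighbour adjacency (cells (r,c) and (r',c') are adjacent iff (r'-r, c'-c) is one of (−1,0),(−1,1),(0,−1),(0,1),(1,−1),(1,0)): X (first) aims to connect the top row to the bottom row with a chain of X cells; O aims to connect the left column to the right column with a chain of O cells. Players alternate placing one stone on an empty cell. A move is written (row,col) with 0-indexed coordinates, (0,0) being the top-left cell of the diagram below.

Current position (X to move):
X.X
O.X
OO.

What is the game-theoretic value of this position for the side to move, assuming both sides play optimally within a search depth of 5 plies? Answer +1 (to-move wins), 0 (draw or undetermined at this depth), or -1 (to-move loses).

value(X.X/O.X/OO., X) = +1

p1 X@[X.X/O.X/OO.]: (0,1)[XXX/O.X/OO.]-1 (1,1)[X.X/OXX/OO.]-1 (2,2)[X.X/O.X/OOX]+1*
p2 O@[X.X/O.X/OOX] terminal -1; root [X.X/O.X/OO.] d5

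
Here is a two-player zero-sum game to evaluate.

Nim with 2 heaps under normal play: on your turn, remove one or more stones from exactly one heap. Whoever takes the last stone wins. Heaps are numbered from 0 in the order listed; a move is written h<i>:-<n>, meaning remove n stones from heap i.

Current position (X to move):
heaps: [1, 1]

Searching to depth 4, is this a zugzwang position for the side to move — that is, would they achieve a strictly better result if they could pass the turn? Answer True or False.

zugzwang((1,1), X) = True

ply 1, X at (1,1) | h0:-1=-1→(0,1)*; h1:-1=-1→(1,0)
ply 2, O at (0,1) | h1:-1=+1→(0,0)*
ply 3: (0,0) is terminal -1 (X); from (1,1) depth 4
pass branch (O moves first from the same position):
  | ply 1, O at (1,1) | h0:-1=-1→(0,1)*; h1:-1=-1→(1,0)
  | ply 2, X at (0,1) | h1:-1=+1→(0,0)*
  | ply 3: (0,0) is terminal -1 (O); from (1,1) depth 4
X moving scores -1; X passing scores +1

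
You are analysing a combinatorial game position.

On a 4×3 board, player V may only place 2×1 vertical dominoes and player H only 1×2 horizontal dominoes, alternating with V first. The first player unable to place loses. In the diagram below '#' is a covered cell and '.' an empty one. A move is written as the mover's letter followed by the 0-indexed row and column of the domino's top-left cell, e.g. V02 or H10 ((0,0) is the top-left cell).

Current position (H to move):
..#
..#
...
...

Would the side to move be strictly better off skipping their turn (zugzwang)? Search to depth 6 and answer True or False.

zugzwang(..#/..#/.../..., H) = False

p1 H@[..#/..#/.../...]: H00[###/..#/.../...]-1* H10[..#/###/.../...]-1 H20[..#/..#/##./...]-1 H21[..#/..#/.##/...]-1 H30[..#/..#/.../##.]-1 H31[..#/..#/.../.##]-1
p2 V@[###/..#/.../...]: V10[###/#.#/#../...]-1 V11[###/.##/.#./...]+1* V20[###/..#/#../#..]-1 V21[###/..#/.#./.#.]+1 V22[###/..#/..#/..#]-1
p3 H@[###/.##/.#./...]: H30[###/.##/.#./##.]-1* H31[###/.##/.#./.##]-1
p4 V@[###/.##/.#./##.]: V10[###/###/##./##.]+1* V22[###/.##/.##/###]+1
p5 H@[###/###/##./##.] terminal -1; root [..#/..#/.../...] d6
if H skipped the turn, V would face:
~ p1 V@[..#/..#/.../...]: V00[#.#/#.#/.../...]+1* V01[.##/.##/.../...]+1 V10[..#/#.#/#../...]-1 V11[..#/.##/.#./...]+1 V20[..#/..#/#../#..]+1 V21[..#/..#/.#./.#.]+1 V22[..#/..#/..#/..#]+1
~ p2 H@[#.#/#.#/.../...]: H20[#.#/#.#/##./...]-1* H21[#.#/#.#/.##/...]-1 H30[#.#/#.#/.../##.]-1 H31[#.#/#.#/.../.##]-1
~ p3 V@[#.#/#.#/##./...]: V01[###/###/##./...]-1 V22[#.#/#.#/###/..#]+1*
~ p4 H@[#.#/#.#/###/..#]: H30[#.#/#.#/###/###]-1*
~ p5 V@[#.#/#.#/###/###]: V01[###/###/###/###]+1*
~ p6 H@[###/###/###/###] terminal -1; root [..#/..#/.../...] d6
compare (H): move=-1 vs pass=-1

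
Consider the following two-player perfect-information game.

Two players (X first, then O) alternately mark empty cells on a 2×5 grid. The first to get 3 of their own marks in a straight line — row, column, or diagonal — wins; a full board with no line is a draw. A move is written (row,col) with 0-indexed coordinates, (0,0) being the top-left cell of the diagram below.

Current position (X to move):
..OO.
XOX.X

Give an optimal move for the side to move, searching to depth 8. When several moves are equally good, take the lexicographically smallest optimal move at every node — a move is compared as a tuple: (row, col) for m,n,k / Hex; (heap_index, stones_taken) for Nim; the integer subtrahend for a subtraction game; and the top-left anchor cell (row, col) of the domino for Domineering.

[..OO./XOX.X] X move#1: (0,0):-1/X.OO./XOX.X, (0,1):-1/.XOO./XOX.X, (0,4):-1/..OOX/XOX.X, (1,3):+1/..OO./XOXXX*
[..OO./XOXXX] end (terminal -1, O#2); searched ..OO./XOX.X to 8

X's best at [..OO./XOX.X]: (1,3)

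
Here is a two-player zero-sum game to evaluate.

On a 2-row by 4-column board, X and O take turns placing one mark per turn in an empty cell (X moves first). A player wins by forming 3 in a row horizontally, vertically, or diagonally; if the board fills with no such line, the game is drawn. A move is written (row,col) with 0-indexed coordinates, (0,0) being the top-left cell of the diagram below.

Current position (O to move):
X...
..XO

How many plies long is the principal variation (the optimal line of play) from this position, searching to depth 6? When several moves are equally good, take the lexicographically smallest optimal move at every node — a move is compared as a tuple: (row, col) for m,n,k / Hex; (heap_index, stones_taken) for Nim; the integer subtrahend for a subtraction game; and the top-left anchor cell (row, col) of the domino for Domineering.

[X.../..XO] O move#1: (0,1):+0/XO../..XO*, (0,2):+0/X.O./..XO, (0,3):+0/X..O/..XO, (1,0):+0/X.../O.XO, (1,1):+0/X.../.OXO
[XO../..XO] X move#2: (0,2):+0/XOX./..XO*, (0,3):+0/XO.X/..XO, (1,0):+0/XO../X.XO, (1,1):+0/XO../.XXO
[XOX./..XO] O move#3: (0,3):+0/XOXO/..XO*, (1,0):+0/XOX./O.XO, (1,1):+0/XOX./.OXO
[XOXO/..XO] X move#4: (1,0):+0/XOXO/X.XO*, (1,1):+0/XOXO/.XXO
[XOXO/X.XO] O move#5: (1,1):+0/XOXO/XOXO*
[XOXO/XOXO] end (terminal +0, X#6); searched X.../..XO to 6

PV length from [X.../..XO]: 5 plies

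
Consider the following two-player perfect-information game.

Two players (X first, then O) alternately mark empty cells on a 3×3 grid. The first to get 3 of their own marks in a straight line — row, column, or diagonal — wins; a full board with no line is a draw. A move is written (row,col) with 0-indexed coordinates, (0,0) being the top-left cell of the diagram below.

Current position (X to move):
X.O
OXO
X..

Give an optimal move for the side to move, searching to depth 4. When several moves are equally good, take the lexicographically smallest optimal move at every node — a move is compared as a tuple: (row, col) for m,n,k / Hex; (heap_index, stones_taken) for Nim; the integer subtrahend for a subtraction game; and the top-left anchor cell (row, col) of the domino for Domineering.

[X.O/OXO/X..] X move#1: (0,1):-1/XXO/OXO/X.., (2,1):-1/X.O/OXO/XX., (2,2):+1/X.O/OXO/X.X*
[X.O/OXO/X.X] end (terminal -1, O#2); searched X.O/OXO/X.. to 4

X's best at [X.O/OXO/X..]: (2,2)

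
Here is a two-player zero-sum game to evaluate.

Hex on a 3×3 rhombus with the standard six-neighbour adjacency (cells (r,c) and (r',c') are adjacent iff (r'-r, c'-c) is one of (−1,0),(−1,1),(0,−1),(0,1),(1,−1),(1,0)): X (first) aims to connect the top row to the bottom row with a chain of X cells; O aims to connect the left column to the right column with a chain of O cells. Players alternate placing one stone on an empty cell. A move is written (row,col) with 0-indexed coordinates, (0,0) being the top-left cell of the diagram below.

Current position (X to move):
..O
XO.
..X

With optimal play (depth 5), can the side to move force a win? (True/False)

X winning at [..O/XO./..X]: True

p1 X@[..O/XO./..X]: (0,0)[X.O/XO./..X]-1 (0,1)[.XO/XO./..X]-1 (1,2)[..O/XOX/..X]-1 (2,0)[..O/XO./X.X]+1* (2,1)[..O/XO./.XX]-1
p2 O@[..O/XO./X.X]: (0,0)[O.O/XO./X.X]-1* (0,1)[.OO/XO./X.X]-1 (1,2)[..O/XOO/X.X]-1 (2,1)[..O/XO./XOX]-1
p3 X@[O.O/XO./X.X]: (0,1)[OXO/XO./X.X]+1* (1,2)[O.O/XOX/X.X]-1 (2,1)[O.O/XO./XXX]-1
p4 O@[OXO/XO./X.X] terminal -1; root [..O/XO./..X] d5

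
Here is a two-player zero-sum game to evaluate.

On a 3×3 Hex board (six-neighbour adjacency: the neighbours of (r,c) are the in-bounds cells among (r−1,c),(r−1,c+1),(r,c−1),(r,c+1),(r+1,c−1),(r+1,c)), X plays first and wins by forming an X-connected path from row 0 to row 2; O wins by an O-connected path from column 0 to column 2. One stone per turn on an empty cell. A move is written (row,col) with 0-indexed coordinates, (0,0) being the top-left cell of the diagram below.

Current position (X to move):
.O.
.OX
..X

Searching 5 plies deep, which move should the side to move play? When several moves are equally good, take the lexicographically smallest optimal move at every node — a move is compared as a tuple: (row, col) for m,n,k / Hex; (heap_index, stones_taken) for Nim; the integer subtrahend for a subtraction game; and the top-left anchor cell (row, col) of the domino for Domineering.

X's best at [.O./.OX/..X]: (0,2)

ply 1, X at .O./.OX/..X | (0,0)=-1→XO./.OX/..X; (0,2)=+1→.OX/.OX/..X*; (1,0)=-1→.O./XOX/..X; (2,0)=-1→.O./.OX/X.X; (2,1)=-1→.O./.OX/.XX
ply 2: .OX/.OX/..X is terminal -1 (O); from .O./.OX/..X depth 5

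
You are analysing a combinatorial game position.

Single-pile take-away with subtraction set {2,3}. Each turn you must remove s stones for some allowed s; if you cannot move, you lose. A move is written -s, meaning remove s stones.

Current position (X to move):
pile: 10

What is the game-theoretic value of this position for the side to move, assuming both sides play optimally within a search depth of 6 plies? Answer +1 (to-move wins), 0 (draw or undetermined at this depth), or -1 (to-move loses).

ply 1, X at 10 | -2=-1→8*; -3=-1→7
ply 2, O at 8 | -2=+1→6*; -3=+1→5
ply 3, X at 6 | -2=-1→4*; -3=-1→3
ply 4, O at 4 | -2=-1→2; -3=+1→1*
ply 5: 1 is terminal -1 (X); from 10 depth 6

value(10, X) = -1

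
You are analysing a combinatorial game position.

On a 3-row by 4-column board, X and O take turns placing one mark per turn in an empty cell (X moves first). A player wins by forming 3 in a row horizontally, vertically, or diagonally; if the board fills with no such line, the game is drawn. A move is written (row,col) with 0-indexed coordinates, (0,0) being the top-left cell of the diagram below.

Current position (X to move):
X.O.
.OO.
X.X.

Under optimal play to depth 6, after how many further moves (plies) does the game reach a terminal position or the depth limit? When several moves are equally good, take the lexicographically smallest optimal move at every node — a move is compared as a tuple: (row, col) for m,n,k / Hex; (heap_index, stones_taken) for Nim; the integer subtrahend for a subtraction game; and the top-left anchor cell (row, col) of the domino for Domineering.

ply 1, X at X.O./.OO./X.X. | (0,1)=-1→XXO./.OO./X.X.; (0,3)=-1→X.OX/.OO./X.X.; (1,0)=+1→X.O./XOO./X.X.*; (1,3)=-1→X.O./.OOX/X.X.; (2,1)=+1→X.O./.OO./XXX.; (2,3)=-1→X.O./.OO./X.XX
ply 2: X.O./XOO./X.X. is terminal -1 (O); from X.O./.OO./X.X. depth 6

PV length from [X.O./.OO./X.X.]: 1 ply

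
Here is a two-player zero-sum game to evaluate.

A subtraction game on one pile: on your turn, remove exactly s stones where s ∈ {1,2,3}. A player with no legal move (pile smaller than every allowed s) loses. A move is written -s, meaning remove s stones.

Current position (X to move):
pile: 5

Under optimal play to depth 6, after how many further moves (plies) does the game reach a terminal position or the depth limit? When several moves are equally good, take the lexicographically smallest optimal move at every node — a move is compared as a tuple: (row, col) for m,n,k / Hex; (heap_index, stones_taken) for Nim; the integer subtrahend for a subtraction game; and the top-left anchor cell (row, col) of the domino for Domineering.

PV length from [5]: 3 plies

[5] X move#1: -1:+1/4*, -2:-1/3, -3:-1/2
[4] O move#2: -1:-1/3*, -2:-1/2, -3:-1/1
[3] X move#3: -1:-1/2, -2:-1/1, -3:+1/0*
[0] end (terminal -1, O#4); searched 5 to 6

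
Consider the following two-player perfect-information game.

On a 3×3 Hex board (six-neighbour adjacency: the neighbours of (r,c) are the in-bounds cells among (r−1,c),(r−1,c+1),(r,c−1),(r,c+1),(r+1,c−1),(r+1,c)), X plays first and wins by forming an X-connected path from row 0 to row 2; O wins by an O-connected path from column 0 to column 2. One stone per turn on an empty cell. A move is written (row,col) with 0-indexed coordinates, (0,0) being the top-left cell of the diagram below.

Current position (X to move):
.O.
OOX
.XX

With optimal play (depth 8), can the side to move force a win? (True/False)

X winning at [.O./OOX/.XX]: True

[.O./OOX/.XX] X move#1: (0,0):-1/XO./OOX/.XX, (0,2):+1/.OX/OOX/.XX*, (2,0):-1/.O./OOX/XXX
[.OX/OOX/.XX] end (terminal -1, O#2); searched .O./OOX/.XX to 8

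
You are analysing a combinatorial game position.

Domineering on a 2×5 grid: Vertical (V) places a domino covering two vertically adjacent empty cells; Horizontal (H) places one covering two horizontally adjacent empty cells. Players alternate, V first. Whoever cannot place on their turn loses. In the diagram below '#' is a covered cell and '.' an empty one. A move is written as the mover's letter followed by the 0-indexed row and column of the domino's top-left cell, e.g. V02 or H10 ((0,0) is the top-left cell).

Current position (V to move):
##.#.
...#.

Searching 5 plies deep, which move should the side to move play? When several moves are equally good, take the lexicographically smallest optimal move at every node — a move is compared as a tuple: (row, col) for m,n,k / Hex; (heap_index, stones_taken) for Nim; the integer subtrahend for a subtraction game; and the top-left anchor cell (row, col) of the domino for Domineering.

V's best at [##.#./...#.]: V02

[##.#./...#.] V move#1: V02:+1/####./..##.*, V04:-1/##.##/...##
[####./..##.] H move#2: H10:-1/####./####.*
[####./####.] V move#3: V04:+1/#####/#####*
[#####/#####] end (terminal -1, H#4); searched ##.#./...#. to 5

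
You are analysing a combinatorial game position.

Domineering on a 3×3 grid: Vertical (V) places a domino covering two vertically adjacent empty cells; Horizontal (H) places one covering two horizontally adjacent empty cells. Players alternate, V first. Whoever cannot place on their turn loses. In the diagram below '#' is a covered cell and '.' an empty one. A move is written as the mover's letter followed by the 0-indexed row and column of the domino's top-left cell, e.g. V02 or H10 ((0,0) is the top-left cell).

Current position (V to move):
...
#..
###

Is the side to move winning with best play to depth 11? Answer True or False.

V winning at [.../#../###]: True

ply 1, V at .../#../### | V01=+1→.#./##./###*; V02=-1→..#/#.#/###
ply 2: .#./##./### is terminal -1 (H); from .../#../### depth 11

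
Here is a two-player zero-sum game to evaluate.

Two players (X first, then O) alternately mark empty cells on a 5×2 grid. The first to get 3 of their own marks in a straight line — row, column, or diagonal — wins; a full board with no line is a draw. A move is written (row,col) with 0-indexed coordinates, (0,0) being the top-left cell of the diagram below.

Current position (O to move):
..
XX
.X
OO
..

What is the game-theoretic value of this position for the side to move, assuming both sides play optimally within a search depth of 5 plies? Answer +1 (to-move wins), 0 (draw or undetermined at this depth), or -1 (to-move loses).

[../XX/.X/OO/..] O move#1: (0,0):-1/O./XX/.X/OO/.., (0,1):+0/.O/XX/.X/OO/..*, (2,0):-1/../XX/OX/OO/.., (4,0):-1/../XX/.X/OO/O., (4,1):-1/../XX/.X/OO/.O
[.O/XX/.X/OO/..] X move#2: (0,0):+0/XO/XX/.X/OO/..*, (2,0):+0/.O/XX/XX/OO/.., (4,0):+0/.O/XX/.X/OO/X., (4,1):+0/.O/XX/.X/OO/.X
[XO/XX/.X/OO/..] O move#3: (2,0):+0/XO/XX/OX/OO/..*, (4,0):-1/XO/XX/.X/OO/O., (4,1):-1/XO/XX/.X/OO/.O
[XO/XX/OX/OO/..] X move#4: (4,0):+0/XO/XX/OX/OO/X.*, (4,1):-1/XO/XX/OX/OO/.X
[XO/XX/OX/OO/X.] O move#5: (4,1):+0/XO/XX/OX/OO/XO*
[XO/XX/OX/OO/XO] end (terminal +0, X#6); searched ../XX/.X/OO/.. to 5

value(../XX/.X/OO/.., O) = 0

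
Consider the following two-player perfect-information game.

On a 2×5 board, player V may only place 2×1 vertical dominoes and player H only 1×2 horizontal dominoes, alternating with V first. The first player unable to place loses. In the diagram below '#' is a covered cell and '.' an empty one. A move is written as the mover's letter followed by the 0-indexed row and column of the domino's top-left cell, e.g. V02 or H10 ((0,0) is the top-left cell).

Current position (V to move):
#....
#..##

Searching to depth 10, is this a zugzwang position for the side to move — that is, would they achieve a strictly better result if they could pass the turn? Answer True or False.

zugzwang(#..../#..##, V) = False

[#..../#..##] V move#1: V01:-1/##.../##.##, V02:+1/#.#../#.###*
[#.#../#.###] H move#2: H03:-1/#.###/#.###*
[#.###/#.###] V move#3: V01:+1/#####/#####*
[#####/#####] end (terminal -1, H#4); searched #..../#..## to 10
if V skipped the turn, H would face:
~ [#..../#..##] H move#1: H01:+1/###../#..##*, H02:-1/#.##./#..##, H03:-1/#..##/#..##, H11:+1/#..../#####
~ [###../#..##] end (terminal -1, V#2); searched #..../#..## to 10
compare (V): move=+1 vs pass=-1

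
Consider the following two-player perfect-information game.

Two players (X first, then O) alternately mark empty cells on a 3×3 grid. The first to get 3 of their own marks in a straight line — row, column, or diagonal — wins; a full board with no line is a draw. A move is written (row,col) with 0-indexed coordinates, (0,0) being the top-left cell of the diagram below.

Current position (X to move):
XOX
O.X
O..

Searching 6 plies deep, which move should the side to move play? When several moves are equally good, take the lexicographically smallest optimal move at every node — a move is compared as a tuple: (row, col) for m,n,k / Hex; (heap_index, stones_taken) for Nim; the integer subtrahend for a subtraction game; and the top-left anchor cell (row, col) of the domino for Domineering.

X's best at [XOX/O.X/O..]: (2,2)

p1 X@[XOX/O.X/O..]: (1,1)[XOX/OXX/O..]+0 (2,1)[XOX/O.X/OX.]+0 (2,2)[XOX/O.X/O.X]+1*
p2 O@[XOX/O.X/O.X] terminal -1; root [XOX/O.X/O..] d6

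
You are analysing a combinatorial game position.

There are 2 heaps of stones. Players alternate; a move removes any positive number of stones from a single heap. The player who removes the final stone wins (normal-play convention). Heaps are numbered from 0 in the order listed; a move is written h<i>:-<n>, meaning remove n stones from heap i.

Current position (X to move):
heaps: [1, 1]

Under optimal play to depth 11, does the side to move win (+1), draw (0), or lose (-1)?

ply 1, X at (1,1) | h0:-1=-1→(0,1)*; h1:-1=-1→(1,0)
ply 2, O at (0,1) | h1:-1=+1→(0,0)*
ply 3: (0,0) is terminal -1 (X); from (1,1) depth 11

value((1,1), X) = -1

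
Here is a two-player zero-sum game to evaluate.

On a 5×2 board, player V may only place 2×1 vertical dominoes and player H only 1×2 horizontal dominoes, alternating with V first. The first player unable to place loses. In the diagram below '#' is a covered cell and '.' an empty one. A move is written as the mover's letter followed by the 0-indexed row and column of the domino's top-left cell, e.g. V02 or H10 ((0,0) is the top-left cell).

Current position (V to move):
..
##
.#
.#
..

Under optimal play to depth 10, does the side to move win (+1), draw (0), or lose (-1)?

value(../##/.#/.#/.., V) = -1

ply 1, V at ../##/.#/.#/.. | V20=-1→../##/##/##/..*; V30=-1→../##/.#/##/#.
ply 2, H at ../##/##/##/.. | H00=+1→##/##/##/##/..*; H40=+1→../##/##/##/##
ply 3: ##/##/##/##/.. is terminal -1 (V); from ../##/.#/.#/.. depth 10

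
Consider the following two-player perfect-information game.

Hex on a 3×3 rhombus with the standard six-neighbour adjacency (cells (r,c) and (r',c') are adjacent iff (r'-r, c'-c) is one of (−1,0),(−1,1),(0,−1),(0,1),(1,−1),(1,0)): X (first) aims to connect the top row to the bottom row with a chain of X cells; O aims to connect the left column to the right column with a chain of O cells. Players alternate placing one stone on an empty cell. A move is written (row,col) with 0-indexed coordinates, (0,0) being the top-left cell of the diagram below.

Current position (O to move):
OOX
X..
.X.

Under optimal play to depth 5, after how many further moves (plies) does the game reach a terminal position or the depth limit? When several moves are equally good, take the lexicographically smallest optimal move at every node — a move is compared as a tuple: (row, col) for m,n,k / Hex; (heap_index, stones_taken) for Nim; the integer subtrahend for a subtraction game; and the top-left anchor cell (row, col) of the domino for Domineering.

PV length from [OOX/X../.X.]: 2 plies

p1 O@[OOX/X../.X.]: (1,1)[OOX/XO./.X.]-1* (1,2)[OOX/X.O/.X.]-1 (2,0)[OOX/X../OX.]-1 (2,2)[OOX/X../.XO]-1
p2 X@[OOX/XO./.X.]: (1,2)[OOX/XOX/.X.]+1* (2,0)[OOX/XO./XX.]-1 (2,2)[OOX/XO./.XX]-1
p3 O@[OOX/XOX/.X.] terminal -1; root [OOX/X../.X.] d5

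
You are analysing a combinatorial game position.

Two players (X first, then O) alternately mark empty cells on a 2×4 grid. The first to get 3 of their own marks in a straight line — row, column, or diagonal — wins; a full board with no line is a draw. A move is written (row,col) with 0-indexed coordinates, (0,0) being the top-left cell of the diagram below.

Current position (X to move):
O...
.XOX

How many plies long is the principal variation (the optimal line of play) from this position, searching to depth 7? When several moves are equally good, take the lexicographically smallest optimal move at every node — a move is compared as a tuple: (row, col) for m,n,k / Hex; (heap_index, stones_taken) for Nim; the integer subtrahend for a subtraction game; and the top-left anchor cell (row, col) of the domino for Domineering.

PV length from [O.../.XOX]: 4 plies

[O.../.XOX] X move#1: (0,1):+0/OX../.XOX*, (0,2):+0/O.X./.XOX, (0,3):+0/O..X/.XOX, (1,0):+0/O.../XXOX
[OX../.XOX] O move#2: (0,2):+0/OXO./.XOX*, (0,3):+0/OX.O/.XOX, (1,0):+0/OX../OXOX
[OXO./.XOX] X move#3: (0,3):+0/OXOX/.XOX*, (1,0):+0/OXO./XXOX
[OXOX/.XOX] O move#4: (1,0):+0/OXOX/OXOX*
[OXOX/OXOX] end (terminal +0, X#5); searched O.../.XOX to 7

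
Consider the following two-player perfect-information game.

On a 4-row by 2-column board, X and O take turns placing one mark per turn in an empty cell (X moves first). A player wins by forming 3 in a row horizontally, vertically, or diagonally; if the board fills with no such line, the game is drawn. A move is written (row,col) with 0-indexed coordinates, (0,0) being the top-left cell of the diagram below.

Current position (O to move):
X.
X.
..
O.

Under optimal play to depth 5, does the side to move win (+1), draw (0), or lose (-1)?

[X./X./../O.] O move#1: (0,1):-1/XO/X./../O., (1,1):-1/X./XO/../O., (2,0):+0/X./X./O./O.*, (2,1):-1/X./X./.O/O., (3,1):-1/X./X./../OO
[X./X./O./O.] X move#2: (0,1):+0/XX/X./O./O.*, (1,1):+0/X./XX/O./O., (2,1):+0/X./X./OX/O., (3,1):+0/X./X./O./OX
[XX/X./O./O.] O move#3: (1,1):+0/XX/XO/O./O.*, (2,1):+0/XX/X./OO/O., (3,1):+0/XX/X./O./OO
[XX/XO/O./O.] X move#4: (2,1):+0/XX/XO/OX/O.*, (3,1):+0/XX/XO/O./OX
[XX/XO/OX/O.] O move#5: (3,1):+0/XX/XO/OX/OO*
[XX/XO/OX/OO] end (terminal +0, X#6); searched X./X./../O. to 5

value(X./X./../O., O) = 0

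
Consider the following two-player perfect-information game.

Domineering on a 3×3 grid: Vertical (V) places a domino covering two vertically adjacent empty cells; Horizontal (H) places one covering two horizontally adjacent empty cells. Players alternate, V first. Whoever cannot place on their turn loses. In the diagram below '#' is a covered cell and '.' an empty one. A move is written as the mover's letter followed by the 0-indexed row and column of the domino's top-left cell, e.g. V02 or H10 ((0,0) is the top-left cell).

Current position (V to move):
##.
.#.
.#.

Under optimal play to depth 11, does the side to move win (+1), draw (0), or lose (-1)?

value(##./.#./.#., V) = +1

ply 1, V at ##./.#./.#. | V02=+1→###/.##/.#.*; V10=+1→##./##./##.; V12=+1→##./.##/.##
ply 2: ###/.##/.#. is terminal -1 (H); from ##./.#./.#. depth 11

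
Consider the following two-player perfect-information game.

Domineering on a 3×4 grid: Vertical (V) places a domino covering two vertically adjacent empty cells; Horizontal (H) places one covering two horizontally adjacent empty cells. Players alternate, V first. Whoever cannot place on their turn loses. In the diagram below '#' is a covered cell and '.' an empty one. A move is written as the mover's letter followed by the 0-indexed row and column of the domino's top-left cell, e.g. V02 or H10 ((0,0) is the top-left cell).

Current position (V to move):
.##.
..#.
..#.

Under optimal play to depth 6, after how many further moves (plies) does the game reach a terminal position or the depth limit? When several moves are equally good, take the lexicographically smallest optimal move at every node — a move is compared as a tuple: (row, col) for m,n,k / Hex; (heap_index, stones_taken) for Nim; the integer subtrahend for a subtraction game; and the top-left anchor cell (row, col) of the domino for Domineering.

PV length from [.##./..#./..#.]: 3 plies

p1 V@[.##./..#./..#.]: V00[###./#.#./..#.]+1* V03[.###/..##/..#.]-1 V10[.##./#.#./#.#.]+1 V11[.##./.##./.##.]+1 V13[.##./..##/..##]-1
p2 H@[###./#.#./..#.]: H20[###./#.#./###.]-1*
p3 V@[###./#.#./###.]: V03[####/#.##/###.]+1* V13[###./#.##/####]+1
p4 H@[####/#.##/###.] terminal -1; root [.##./..#./..#.] d6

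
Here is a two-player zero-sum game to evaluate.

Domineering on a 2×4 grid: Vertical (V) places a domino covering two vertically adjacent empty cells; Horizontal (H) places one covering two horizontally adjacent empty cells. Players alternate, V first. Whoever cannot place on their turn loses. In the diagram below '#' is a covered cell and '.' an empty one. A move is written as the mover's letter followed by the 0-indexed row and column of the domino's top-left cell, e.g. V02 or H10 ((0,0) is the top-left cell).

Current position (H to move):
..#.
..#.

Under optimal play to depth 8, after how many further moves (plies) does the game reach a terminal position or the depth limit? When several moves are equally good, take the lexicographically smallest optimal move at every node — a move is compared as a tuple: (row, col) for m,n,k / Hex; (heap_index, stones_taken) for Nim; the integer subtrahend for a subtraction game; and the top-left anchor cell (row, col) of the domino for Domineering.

ply 1, H at ..#./..#. | H00=+1→###./..#.*; H10=+1→..#./###.
ply 2, V at ###./..#. | V03=-1→####/..##*
ply 3, H at ####/..## | H10=+1→####/####*
ply 4: ####/#### is terminal -1 (V); from ..#./..#. depth 8

PV length from [..#./..#.]: 3 plies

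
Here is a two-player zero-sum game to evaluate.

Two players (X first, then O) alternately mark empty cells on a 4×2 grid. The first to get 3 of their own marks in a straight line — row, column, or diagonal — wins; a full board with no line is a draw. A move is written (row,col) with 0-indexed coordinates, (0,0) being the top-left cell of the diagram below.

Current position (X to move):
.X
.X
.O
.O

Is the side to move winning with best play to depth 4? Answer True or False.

X winning at [.X/.X/.O/.O]: False

p1 X@[.X/.X/.O/.O]: (0,0)[XX/.X/.O/.O]+0* (1,0)[.X/XX/.O/.O]+0 (2,0)[.X/.X/XO/.O]+0 (3,0)[.X/.X/.O/XO]+0
p2 O@[XX/.X/.O/.O]: (1,0)[XX/OX/.O/.O]+0* (2,0)[XX/.X/OO/.O]+0 (3,0)[XX/.X/.O/OO]+0
p3 X@[XX/OX/.O/.O]: (2,0)[XX/OX/XO/.O]+0* (3,0)[XX/OX/.O/XO]+0
p4 O@[XX/OX/XO/.O]: (3,0)[XX/OX/XO/OO]+0*
p5 X@[XX/OX/XO/OO] terminal +0; root [.X/.X/.O/.O] d4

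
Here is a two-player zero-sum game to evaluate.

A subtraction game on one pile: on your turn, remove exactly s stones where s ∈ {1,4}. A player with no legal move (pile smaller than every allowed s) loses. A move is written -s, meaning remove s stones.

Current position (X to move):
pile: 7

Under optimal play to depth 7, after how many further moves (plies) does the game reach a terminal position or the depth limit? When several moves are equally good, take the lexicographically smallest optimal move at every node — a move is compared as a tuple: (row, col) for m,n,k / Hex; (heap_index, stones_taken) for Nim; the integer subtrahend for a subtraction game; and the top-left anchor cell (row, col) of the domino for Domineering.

ply 1, X at 7 | -1=-1→6*; -4=-1→3
ply 2, O at 6 | -1=+1→5*; -4=+1→2
ply 3, X at 5 | -1=-1→4*; -4=-1→1
ply 4, O at 4 | -1=-1→3; -4=+1→0*
ply 5: 0 is terminal -1 (X); from 7 depth 7

PV length from [7]: 4 plies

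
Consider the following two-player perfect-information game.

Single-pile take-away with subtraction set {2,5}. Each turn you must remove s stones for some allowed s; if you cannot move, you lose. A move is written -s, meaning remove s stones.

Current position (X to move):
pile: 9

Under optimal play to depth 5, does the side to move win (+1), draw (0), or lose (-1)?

value(9, X) = +1

[9] X move#1: -2:+1/7*, -5:+1/4
[7] O move#2: -2:-1/5*, -5:-1/2
[5] X move#3: -2:-1/3, -5:+1/0*
[0] end (terminal -1, O#4); searched 9 to 5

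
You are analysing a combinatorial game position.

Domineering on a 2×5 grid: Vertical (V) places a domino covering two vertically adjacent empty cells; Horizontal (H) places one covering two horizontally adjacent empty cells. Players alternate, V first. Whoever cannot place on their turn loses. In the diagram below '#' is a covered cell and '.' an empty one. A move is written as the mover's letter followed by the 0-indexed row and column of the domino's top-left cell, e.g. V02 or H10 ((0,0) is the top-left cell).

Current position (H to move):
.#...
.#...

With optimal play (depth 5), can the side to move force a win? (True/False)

H winning at [.#.../.#...]: False

p1 H@[.#.../.#...]: H02[.###./.#...]-1* H03[.#.##/.#...]-1 H12[.#.../.###.]-1 H13[.#.../.#.##]-1
p2 V@[.###./.#...]: V00[####./##...]-1 V04[.####/.#..#]+1*
p3 H@[.####/.#..#]: H12[.####/.####]-1*
p4 V@[.####/.####]: V00[#####/#####]+1*
p5 H@[#####/#####] terminal -1; root [.#.../.#...] d5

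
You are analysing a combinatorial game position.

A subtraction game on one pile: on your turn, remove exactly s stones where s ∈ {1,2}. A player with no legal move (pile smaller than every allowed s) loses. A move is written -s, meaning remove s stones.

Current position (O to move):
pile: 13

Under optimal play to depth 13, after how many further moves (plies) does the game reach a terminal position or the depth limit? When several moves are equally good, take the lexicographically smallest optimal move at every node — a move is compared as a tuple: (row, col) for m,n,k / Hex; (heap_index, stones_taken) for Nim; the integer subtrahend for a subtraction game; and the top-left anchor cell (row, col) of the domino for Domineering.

p1 O@[13]: -1[12]+1* -2[11]-1
p2 X@[12]: -1[11]-1* -2[10]-1
p3 O@[11]: -1[10]-1 -2[9]+1*
p4 X@[9]: -1[8]-1* -2[7]-1
p5 O@[8]: -1[7]-1 -2[6]+1*
p6 X@[6]: -1[5]-1* -2[4]-1
p7 O@[5]: -1[4]-1 -2[3]+1*
p8 X@[3]: -1[2]-1* -2[1]-1
p9 O@[2]: -1[1]-1 -2[0]+1*
p10 X@[0] terminal -1; root [13] d13

PV length from [13]: 9 plies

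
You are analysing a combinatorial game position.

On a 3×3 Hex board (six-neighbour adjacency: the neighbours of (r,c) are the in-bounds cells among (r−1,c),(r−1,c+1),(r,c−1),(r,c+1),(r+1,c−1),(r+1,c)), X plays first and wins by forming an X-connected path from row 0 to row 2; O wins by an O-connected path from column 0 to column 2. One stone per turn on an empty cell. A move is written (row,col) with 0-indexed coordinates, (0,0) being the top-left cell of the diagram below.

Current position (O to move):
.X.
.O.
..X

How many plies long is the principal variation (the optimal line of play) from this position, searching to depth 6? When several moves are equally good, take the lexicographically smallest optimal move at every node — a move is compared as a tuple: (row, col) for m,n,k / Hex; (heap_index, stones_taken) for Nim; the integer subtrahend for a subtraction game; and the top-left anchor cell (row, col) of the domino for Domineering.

ply 1, O at .X./.O./..X | (0,0)=+1→OX./.O./..X*; (0,2)=+1→.XO/.O./..X; (1,0)=+1→.X./OO./..X; (1,2)=+1→.X./.OO/..X; (2,0)=+1→.X./.O./O.X; (2,1)=+1→.X./.O./.OX
ply 2, X at OX./.O./..X | (0,2)=-1→OXX/.O./..X*; (1,0)=-1→OX./XO./..X; (1,2)=-1→OX./.OX/..X; (2,0)=-1→OX./.O./X.X; (2,1)=-1→OX./.O./.XX
ply 3, O at OXX/.O./..X | (1,0)=-1→OXX/OO./..X; (1,2)=+1→OXX/.OO/..X*; (2,0)=-1→OXX/.O./O.X; (2,1)=-1→OXX/.O./.OX
ply 4, X at OXX/.OO/..X | (1,0)=-1→OXX/XOO/..X*; (2,0)=-1→OXX/.OO/X.X; (2,1)=-1→OXX/.OO/.XX
ply 5, O at OXX/XOO/..X | (2,0)=+1→OXX/XOO/O.X*; (2,1)=-1→OXX/XOO/.OX
ply 6: OXX/XOO/O.X is terminal -1 (X); from .X./.O./..X depth 6

PV length from [.X./.O./..X]: 5 plies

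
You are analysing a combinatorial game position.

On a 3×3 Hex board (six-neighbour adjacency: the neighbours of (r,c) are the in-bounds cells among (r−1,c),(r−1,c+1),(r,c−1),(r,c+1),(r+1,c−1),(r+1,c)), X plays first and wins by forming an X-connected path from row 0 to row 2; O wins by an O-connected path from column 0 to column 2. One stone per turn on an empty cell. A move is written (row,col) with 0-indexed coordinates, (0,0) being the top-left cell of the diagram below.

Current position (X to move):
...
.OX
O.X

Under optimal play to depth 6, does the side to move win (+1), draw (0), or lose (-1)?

value(.../.OX/O.X, X) = +1

p1 X@[.../.OX/O.X]: (0,0)[X../.OX/O.X]-1 (0,1)[.X./.OX/O.X]-1 (0,2)[..X/.OX/O.X]+1* (1,0)[.../XOX/O.X]-1 (2,1)[.../.OX/OXX]-1
p2 O@[..X/.OX/O.X] terminal -1; root [.../.OX/O.X] d6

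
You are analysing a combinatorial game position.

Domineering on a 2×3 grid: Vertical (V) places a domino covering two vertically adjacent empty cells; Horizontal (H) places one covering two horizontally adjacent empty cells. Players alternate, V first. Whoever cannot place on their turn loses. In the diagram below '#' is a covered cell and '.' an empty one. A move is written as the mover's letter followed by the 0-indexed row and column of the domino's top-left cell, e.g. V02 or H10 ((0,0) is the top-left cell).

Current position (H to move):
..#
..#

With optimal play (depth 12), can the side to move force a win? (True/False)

H winning at [..#/..#]: True

[..#/..#] H move#1: H00:+1/###/..#*, H10:+1/..#/###
[###/..#] end (terminal -1, V#2); searched ..#/..# to 12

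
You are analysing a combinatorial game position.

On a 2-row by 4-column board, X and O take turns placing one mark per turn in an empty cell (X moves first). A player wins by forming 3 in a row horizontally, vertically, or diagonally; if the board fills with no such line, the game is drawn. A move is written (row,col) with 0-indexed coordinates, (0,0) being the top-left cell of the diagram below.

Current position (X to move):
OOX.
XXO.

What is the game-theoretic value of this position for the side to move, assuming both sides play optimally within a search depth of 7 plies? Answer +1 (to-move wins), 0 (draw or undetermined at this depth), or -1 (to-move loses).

p1 X@[OOX./XXO.]: (0,3)[OOXX/XXO.]+0* (1,3)[OOX./XXOX]+0
p2 O@[OOXX/XXO.]: (1,3)[OOXX/XXOO]+0*
p3 X@[OOXX/XXOO] terminal +0; root [OOX./XXO.] d7

value(OOX./XXO., X) = 0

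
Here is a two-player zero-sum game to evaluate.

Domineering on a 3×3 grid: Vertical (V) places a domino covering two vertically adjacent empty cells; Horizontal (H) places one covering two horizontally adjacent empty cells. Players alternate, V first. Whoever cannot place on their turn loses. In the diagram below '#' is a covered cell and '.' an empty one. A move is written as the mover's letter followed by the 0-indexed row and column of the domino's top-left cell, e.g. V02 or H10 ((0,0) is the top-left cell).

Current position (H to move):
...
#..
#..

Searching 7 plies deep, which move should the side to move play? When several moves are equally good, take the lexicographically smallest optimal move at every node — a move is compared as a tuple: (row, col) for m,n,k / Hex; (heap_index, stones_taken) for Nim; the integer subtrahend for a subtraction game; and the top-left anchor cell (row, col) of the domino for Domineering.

H's best at [.../#../#..]: H11

p1 H@[.../#../#..]: H00[##./#../#..]-1 H01[.##/#../#..]-1 H11[.../###/#..]+1* H21[.../#../###]-1
p2 V@[.../###/#..] terminal -1; root [.../#../#..] d7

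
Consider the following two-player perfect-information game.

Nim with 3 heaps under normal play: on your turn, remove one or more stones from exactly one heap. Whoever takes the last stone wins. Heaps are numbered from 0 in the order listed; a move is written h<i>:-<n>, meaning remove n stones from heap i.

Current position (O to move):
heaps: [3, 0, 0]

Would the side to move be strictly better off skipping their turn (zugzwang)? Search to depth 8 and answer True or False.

zugzwang((3,0,0), O) = False

p1 O@[(3,0,0)]: h0:-1[(2,0,0)]-1 h0:-2[(1,0,0)]-1 h0:-3[(0,0,0)]+1*
p2 X@[(0,0,0)] terminal -1; root [(3,0,0)] d8
pass branch (X moves first from the same position):
  | p1 X@[(3,0,0)]: h0:-1[(2,0,0)]-1 h0:-2[(1,0,0)]-1 h0:-3[(0,0,0)]+1*
  | p2 O@[(0,0,0)] terminal -1; root [(3,0,0)] d8
O moving scores +1; O passing scores -1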